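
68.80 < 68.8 False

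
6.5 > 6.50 False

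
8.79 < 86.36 True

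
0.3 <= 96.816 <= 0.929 False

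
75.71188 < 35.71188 False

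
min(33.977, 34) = 33.977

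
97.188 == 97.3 False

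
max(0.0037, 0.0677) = 0.0677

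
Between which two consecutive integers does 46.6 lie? 46 and 47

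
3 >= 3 True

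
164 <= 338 True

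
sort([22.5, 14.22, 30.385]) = [14.22, 22.5, 30.385]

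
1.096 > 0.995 True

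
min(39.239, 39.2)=39.2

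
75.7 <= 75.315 False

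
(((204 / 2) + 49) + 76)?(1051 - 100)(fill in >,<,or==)<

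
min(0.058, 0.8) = 0.058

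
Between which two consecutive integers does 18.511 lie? 18 and 19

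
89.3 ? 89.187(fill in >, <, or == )>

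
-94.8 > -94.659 False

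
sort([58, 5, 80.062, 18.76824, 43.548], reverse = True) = [80.062, 58, 43.548, 18.76824, 5]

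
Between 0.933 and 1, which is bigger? 1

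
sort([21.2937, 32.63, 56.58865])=[21.2937, 32.63, 56.58865]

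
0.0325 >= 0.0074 True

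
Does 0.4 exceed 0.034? Yes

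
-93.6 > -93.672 True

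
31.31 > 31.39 False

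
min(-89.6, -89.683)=-89.683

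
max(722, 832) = 832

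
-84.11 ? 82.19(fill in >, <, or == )<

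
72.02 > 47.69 True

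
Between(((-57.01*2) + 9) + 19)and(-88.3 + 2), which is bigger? (((-57.01*2) + 9) + 19)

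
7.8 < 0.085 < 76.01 False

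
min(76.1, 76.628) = 76.1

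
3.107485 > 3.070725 True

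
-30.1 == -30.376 False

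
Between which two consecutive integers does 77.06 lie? 77 and 78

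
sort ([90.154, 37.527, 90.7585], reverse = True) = [90.7585, 90.154, 37.527]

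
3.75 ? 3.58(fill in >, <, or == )>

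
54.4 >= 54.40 True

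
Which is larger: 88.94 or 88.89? 88.94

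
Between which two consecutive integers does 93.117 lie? 93 and 94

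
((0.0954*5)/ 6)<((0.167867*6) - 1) False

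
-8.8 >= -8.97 True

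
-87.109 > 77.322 False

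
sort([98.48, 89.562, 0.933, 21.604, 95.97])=[0.933, 21.604, 89.562, 95.97, 98.48]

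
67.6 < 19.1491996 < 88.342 False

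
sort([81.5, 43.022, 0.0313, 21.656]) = [0.0313, 21.656, 43.022, 81.5]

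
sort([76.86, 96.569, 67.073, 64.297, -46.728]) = [-46.728, 64.297, 67.073, 76.86, 96.569]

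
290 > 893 False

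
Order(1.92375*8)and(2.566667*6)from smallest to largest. (1.92375*8), (2.566667*6)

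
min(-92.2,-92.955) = -92.955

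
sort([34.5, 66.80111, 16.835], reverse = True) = [66.80111, 34.5, 16.835]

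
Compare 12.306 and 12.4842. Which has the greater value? 12.4842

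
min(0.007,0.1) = 0.007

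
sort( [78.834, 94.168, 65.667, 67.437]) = [65.667, 67.437, 78.834, 94.168]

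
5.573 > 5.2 True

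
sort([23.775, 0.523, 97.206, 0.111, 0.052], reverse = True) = [97.206, 23.775, 0.523, 0.111, 0.052]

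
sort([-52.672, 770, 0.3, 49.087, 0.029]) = [-52.672, 0.029, 0.3, 49.087, 770]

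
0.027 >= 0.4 False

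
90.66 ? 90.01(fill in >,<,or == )>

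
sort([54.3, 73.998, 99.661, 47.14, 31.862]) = [31.862, 47.14, 54.3, 73.998, 99.661]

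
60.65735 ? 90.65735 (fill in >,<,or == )<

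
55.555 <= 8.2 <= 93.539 False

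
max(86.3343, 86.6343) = 86.6343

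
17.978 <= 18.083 True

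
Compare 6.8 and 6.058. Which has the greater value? 6.8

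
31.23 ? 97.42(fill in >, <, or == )<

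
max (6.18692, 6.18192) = 6.18692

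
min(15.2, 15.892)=15.2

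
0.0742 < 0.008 False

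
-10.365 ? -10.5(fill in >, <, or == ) >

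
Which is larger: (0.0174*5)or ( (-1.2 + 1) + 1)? ( (-1.2 + 1) + 1)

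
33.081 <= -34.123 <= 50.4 False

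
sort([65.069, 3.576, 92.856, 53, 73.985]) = [3.576, 53, 65.069, 73.985, 92.856]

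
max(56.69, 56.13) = 56.69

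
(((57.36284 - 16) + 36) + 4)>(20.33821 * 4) True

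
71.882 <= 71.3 False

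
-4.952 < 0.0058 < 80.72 True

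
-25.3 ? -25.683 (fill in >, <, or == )>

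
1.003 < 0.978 False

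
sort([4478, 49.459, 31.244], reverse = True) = [4478, 49.459, 31.244]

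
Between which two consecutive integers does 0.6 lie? 0 and 1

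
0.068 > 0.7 False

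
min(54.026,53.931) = 53.931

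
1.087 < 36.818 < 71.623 True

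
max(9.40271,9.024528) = 9.40271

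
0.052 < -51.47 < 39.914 False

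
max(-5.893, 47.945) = 47.945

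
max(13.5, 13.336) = 13.5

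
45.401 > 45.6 False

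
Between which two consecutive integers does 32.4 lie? 32 and 33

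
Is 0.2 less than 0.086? No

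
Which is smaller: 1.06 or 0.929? 0.929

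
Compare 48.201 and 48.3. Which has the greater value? 48.3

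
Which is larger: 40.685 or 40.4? 40.685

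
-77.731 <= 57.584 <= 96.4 True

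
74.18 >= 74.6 False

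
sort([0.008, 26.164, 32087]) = [0.008, 26.164, 32087]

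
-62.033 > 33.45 False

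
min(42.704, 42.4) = 42.4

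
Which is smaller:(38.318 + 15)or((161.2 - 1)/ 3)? (38.318 + 15)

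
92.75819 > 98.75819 False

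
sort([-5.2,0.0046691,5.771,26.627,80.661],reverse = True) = [80.661,26.627,5.771,0.0046691,-5.2]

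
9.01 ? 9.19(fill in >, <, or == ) <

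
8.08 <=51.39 True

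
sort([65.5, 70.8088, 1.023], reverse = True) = [70.8088, 65.5, 1.023]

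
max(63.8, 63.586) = 63.8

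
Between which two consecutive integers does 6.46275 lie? 6 and 7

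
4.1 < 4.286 True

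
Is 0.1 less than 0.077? No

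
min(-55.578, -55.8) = -55.8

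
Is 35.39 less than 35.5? Yes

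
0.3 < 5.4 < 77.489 True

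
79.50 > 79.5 False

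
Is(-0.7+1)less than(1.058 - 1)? No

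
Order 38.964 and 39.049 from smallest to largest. 38.964, 39.049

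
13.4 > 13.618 False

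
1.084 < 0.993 False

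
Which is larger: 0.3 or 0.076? 0.3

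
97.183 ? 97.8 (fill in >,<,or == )<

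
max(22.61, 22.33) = 22.61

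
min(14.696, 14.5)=14.5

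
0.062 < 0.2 True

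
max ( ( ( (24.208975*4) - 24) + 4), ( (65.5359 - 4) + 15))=76.8359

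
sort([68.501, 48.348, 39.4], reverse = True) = [68.501, 48.348, 39.4]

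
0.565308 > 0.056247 True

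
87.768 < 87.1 False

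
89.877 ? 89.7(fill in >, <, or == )>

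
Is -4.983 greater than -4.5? No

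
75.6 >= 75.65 False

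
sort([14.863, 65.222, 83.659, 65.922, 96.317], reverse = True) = [96.317, 83.659, 65.922, 65.222, 14.863]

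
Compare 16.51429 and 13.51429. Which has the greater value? 16.51429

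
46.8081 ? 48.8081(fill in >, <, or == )<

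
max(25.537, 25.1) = 25.537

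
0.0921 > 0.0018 True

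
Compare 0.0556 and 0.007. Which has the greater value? 0.0556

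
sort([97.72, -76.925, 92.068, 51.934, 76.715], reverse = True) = [97.72, 92.068, 76.715, 51.934, -76.925]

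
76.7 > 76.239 True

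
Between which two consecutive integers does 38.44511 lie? 38 and 39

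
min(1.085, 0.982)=0.982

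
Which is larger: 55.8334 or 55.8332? 55.8334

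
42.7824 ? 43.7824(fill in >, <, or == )<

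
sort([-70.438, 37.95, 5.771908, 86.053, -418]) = [-418, -70.438, 5.771908, 37.95, 86.053]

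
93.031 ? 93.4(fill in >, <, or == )<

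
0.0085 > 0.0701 False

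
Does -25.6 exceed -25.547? No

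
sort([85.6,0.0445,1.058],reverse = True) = [85.6,1.058,0.0445]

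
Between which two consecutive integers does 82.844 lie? 82 and 83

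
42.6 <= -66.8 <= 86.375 False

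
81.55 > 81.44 True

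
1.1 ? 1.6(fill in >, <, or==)<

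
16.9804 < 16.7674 False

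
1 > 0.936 True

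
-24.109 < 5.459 True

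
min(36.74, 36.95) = 36.74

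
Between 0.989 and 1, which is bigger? 1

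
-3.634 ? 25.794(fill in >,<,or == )<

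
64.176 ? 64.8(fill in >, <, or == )<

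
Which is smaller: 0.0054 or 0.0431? 0.0054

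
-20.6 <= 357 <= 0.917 False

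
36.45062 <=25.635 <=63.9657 False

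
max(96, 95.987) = 96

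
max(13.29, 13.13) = 13.29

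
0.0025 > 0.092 False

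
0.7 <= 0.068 False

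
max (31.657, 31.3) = 31.657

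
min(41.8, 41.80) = 41.8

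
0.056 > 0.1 False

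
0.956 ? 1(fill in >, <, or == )<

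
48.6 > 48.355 True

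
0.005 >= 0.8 False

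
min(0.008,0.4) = 0.008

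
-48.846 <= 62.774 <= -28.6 False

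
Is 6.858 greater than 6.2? Yes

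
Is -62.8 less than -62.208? Yes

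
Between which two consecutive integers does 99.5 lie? 99 and 100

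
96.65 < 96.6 False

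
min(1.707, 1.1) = 1.1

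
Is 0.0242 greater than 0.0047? Yes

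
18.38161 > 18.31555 True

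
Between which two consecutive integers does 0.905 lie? 0 and 1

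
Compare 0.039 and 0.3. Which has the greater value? 0.3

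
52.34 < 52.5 True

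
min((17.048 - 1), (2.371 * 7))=16.048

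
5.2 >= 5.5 False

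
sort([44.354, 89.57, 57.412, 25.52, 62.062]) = [25.52, 44.354, 57.412, 62.062, 89.57]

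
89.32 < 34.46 False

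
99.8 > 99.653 True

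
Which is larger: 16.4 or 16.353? 16.4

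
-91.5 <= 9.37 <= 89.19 True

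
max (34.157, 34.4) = 34.4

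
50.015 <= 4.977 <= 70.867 False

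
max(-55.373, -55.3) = -55.3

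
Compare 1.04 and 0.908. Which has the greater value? 1.04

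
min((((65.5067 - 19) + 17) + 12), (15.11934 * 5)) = 75.5067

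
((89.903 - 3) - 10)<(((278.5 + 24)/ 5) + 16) False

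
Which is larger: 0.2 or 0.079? 0.2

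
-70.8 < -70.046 True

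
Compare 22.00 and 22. They are equal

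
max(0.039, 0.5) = 0.5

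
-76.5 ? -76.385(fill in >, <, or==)<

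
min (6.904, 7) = 6.904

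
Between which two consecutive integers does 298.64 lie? 298 and 299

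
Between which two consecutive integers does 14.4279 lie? 14 and 15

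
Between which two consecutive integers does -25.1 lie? -26 and -25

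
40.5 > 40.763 False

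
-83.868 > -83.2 False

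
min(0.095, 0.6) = 0.095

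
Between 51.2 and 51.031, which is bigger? 51.2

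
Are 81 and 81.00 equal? Yes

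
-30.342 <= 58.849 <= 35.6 False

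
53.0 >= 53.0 True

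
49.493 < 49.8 True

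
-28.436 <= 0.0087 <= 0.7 True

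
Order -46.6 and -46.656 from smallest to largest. -46.656, -46.6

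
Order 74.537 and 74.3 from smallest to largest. 74.3, 74.537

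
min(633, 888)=633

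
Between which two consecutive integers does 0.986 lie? 0 and 1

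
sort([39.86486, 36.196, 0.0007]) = [0.0007, 36.196, 39.86486]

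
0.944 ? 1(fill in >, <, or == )<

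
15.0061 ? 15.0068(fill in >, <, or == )<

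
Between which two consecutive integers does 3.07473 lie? 3 and 4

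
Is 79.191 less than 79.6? Yes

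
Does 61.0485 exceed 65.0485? No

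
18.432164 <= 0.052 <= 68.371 False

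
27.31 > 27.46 False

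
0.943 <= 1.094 True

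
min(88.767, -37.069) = -37.069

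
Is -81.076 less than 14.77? Yes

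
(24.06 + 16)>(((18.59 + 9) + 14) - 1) False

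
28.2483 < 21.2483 False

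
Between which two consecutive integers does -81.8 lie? -82 and -81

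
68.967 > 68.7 True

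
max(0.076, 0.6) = 0.6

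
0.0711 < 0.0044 False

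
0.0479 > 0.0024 True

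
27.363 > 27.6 False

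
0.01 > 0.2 False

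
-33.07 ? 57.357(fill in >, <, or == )<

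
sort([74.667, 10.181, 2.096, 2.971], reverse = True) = [74.667, 10.181, 2.971, 2.096]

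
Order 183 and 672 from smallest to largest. 183, 672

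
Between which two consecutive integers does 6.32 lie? 6 and 7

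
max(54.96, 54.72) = 54.96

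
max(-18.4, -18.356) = -18.356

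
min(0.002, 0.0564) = 0.002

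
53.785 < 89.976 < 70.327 False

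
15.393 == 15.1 False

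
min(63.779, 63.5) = 63.5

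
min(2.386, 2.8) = 2.386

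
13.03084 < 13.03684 True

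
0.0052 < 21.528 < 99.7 True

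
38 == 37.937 False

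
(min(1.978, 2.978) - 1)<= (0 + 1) True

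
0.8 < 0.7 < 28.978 False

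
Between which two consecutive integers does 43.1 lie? 43 and 44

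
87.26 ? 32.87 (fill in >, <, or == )>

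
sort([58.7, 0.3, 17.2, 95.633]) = [0.3, 17.2, 58.7, 95.633]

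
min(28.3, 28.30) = 28.3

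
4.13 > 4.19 False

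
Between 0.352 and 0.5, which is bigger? 0.5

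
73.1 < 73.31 True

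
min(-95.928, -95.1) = -95.928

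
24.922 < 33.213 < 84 True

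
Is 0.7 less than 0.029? No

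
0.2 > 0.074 True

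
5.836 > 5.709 True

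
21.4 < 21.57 True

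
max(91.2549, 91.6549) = 91.6549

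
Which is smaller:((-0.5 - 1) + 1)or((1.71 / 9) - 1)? ((1.71 / 9) - 1)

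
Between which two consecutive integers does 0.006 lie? 0 and 1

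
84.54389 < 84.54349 False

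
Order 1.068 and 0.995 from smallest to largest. 0.995, 1.068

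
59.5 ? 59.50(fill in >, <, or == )==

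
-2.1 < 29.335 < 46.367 True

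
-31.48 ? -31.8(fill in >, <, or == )>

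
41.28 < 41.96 True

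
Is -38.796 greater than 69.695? No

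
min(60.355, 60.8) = 60.355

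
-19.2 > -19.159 False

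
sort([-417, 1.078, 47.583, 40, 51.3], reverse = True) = [51.3, 47.583, 40, 1.078, -417]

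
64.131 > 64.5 False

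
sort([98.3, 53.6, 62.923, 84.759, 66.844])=[53.6, 62.923, 66.844, 84.759, 98.3]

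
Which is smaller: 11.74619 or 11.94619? 11.74619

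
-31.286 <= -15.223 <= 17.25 True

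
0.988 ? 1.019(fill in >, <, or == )<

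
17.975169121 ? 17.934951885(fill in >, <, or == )>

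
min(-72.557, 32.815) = -72.557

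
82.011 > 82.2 False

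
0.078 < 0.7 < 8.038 True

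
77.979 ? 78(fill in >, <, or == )<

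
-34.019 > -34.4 True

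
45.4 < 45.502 True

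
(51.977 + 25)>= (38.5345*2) False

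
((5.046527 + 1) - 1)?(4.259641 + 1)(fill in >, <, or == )<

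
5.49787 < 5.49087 False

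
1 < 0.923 False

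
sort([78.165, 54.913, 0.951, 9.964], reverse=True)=[78.165, 54.913, 9.964, 0.951]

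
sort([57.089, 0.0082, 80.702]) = [0.0082, 57.089, 80.702]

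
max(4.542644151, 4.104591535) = 4.542644151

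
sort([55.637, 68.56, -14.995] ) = [-14.995, 55.637, 68.56]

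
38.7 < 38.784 True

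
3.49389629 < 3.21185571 False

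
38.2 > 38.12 True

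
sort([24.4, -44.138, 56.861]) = [-44.138, 24.4, 56.861]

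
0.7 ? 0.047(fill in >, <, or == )>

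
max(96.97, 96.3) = 96.97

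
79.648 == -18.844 False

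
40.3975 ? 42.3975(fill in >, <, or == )<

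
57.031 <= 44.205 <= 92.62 False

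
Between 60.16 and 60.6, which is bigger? 60.6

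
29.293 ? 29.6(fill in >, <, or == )<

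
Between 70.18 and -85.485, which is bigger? 70.18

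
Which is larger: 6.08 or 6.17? 6.17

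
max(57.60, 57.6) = 57.6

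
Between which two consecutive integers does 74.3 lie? 74 and 75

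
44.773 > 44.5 True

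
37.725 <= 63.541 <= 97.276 True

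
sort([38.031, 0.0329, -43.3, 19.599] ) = [-43.3, 0.0329, 19.599, 38.031]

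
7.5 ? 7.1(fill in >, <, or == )>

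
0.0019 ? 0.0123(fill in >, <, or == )<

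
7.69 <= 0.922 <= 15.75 False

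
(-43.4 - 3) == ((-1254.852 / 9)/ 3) False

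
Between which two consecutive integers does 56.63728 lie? 56 and 57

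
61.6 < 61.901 True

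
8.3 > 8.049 True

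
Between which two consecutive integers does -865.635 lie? -866 and -865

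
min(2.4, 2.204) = 2.204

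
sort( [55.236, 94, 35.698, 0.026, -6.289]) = [-6.289, 0.026, 35.698, 55.236, 94]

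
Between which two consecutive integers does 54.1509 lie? 54 and 55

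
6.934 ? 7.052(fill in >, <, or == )<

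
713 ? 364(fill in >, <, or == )>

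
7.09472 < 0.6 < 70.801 False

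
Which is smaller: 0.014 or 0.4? 0.014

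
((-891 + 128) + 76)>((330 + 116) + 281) False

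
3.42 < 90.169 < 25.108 False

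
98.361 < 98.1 False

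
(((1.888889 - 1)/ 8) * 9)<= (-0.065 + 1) False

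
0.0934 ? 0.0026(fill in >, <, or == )>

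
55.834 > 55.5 True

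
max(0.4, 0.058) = 0.4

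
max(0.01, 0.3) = 0.3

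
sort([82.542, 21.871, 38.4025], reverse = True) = [82.542, 38.4025, 21.871]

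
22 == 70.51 False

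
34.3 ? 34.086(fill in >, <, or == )>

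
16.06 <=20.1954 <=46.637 True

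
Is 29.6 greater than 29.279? Yes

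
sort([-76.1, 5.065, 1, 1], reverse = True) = [5.065, 1, 1, -76.1]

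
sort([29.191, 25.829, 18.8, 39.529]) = [18.8, 25.829, 29.191, 39.529]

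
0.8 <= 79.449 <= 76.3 False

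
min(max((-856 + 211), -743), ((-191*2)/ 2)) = -645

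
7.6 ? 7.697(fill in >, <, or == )<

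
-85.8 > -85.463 False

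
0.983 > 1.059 False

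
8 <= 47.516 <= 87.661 True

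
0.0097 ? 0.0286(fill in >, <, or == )<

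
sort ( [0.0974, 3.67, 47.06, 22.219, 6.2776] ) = [0.0974, 3.67, 6.2776, 22.219, 47.06]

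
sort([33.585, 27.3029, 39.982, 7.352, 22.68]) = [7.352, 22.68, 27.3029, 33.585, 39.982]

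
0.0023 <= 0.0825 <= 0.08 False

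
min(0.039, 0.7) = 0.039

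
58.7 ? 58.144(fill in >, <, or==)>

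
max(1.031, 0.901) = 1.031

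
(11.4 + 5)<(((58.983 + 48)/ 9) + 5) True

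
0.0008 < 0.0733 True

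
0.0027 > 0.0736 False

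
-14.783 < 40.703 True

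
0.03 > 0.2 False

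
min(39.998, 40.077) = 39.998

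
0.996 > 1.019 False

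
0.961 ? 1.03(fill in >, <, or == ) <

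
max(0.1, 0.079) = 0.1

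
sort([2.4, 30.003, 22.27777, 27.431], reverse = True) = [30.003, 27.431, 22.27777, 2.4]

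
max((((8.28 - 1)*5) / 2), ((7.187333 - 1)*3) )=18.561999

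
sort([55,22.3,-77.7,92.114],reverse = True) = [92.114,55,22.3,-77.7]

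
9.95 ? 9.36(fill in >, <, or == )>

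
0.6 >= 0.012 True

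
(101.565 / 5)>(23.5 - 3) False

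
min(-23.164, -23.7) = -23.7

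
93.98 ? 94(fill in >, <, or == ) <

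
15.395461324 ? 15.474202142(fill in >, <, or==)<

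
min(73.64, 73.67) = 73.64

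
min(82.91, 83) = 82.91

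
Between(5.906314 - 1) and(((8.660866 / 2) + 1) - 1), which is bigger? (5.906314 - 1)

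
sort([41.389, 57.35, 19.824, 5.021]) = [5.021, 19.824, 41.389, 57.35]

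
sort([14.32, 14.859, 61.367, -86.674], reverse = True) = [61.367, 14.859, 14.32, -86.674]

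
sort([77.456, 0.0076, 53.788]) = [0.0076, 53.788, 77.456]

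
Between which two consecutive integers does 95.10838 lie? 95 and 96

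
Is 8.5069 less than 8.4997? No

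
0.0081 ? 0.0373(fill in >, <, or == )<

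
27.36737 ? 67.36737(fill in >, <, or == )<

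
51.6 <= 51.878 True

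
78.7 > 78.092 True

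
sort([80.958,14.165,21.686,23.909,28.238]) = [14.165,21.686,23.909,28.238,80.958]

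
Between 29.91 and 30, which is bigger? 30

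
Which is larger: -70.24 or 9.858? 9.858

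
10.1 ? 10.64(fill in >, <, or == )<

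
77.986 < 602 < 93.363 False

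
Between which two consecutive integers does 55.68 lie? 55 and 56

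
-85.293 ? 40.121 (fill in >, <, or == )<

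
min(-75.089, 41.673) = -75.089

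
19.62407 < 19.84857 True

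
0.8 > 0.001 True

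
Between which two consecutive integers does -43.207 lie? -44 and -43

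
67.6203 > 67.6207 False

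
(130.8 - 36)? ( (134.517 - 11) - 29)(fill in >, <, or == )>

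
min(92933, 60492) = 60492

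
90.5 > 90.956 False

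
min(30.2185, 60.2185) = 30.2185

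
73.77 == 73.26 False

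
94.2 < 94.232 True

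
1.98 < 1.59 False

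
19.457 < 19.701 True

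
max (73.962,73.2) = 73.962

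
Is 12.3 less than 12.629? Yes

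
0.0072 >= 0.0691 False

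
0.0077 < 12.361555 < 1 False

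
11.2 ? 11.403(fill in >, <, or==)<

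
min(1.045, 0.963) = 0.963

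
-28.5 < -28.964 False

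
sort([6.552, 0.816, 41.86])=[0.816, 6.552, 41.86]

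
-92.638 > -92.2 False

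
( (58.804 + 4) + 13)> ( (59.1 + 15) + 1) True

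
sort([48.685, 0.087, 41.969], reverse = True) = [48.685, 41.969, 0.087]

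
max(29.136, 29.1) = 29.136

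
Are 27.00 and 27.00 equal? Yes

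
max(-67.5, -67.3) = -67.3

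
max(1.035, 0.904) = 1.035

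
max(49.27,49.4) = 49.4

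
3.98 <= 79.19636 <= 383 True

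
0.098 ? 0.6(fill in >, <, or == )<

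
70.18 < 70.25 True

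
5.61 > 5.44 True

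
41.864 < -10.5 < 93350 False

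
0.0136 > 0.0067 True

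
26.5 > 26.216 True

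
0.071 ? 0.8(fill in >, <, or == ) <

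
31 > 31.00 False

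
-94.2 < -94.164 True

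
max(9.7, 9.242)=9.7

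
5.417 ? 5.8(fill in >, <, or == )<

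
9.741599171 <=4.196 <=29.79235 False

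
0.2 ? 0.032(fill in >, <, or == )>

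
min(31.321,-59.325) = -59.325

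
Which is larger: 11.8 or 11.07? 11.8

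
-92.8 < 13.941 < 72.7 True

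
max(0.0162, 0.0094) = 0.0162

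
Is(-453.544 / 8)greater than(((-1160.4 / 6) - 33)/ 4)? No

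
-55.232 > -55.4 True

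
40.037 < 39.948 False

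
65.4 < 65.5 True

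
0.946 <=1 True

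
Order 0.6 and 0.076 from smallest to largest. 0.076, 0.6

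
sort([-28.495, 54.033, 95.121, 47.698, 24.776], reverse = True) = [95.121, 54.033, 47.698, 24.776, -28.495]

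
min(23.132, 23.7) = 23.132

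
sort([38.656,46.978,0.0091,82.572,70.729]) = [0.0091,38.656,46.978,70.729,82.572]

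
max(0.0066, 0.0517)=0.0517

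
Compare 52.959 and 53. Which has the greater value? 53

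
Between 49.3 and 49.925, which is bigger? 49.925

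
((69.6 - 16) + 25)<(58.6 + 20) False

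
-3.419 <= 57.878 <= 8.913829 False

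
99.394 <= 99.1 False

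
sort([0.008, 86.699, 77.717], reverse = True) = [86.699, 77.717, 0.008]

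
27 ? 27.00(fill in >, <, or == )==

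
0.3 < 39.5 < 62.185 True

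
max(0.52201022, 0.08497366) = 0.52201022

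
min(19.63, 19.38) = 19.38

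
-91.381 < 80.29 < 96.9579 True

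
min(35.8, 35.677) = 35.677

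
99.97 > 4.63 True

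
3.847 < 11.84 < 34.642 True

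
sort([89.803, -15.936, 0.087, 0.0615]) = [-15.936, 0.0615, 0.087, 89.803]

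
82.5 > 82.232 True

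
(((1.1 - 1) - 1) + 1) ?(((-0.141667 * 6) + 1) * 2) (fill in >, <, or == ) <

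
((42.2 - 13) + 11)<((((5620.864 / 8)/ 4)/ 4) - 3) True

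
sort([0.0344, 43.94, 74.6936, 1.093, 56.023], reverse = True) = [74.6936, 56.023, 43.94, 1.093, 0.0344]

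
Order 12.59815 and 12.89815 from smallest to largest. 12.59815, 12.89815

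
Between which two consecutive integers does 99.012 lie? 99 and 100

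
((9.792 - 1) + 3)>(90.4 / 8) True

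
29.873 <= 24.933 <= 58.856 False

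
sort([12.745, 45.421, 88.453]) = [12.745, 45.421, 88.453]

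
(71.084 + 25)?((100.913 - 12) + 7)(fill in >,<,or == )>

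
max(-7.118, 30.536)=30.536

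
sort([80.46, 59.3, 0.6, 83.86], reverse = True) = [83.86, 80.46, 59.3, 0.6]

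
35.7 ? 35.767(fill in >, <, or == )<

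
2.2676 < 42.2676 True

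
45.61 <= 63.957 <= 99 True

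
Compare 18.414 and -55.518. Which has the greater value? 18.414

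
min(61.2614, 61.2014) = 61.2014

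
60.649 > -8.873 True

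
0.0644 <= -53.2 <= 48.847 False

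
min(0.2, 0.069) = 0.069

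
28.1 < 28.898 True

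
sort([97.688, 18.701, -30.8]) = [-30.8, 18.701, 97.688]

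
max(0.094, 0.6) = 0.6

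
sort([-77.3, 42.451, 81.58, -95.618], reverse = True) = [81.58, 42.451, -77.3, -95.618]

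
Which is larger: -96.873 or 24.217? 24.217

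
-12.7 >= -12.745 True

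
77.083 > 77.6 False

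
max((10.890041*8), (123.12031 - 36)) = 87.120328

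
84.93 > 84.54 True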